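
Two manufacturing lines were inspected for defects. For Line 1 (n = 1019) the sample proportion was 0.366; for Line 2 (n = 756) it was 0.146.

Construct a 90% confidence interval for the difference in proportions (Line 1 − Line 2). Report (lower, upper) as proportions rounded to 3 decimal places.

(0.187, 0.253)

The two standard errors are √(0.3660×0.6340/1019) = 0.01509 and √(0.1460×0.8540/756) = 0.01284.
Because the samples are independent, SE_diff = √(0.01509² + 0.01284²) = 0.01981.
Using z* = 1.645 for 90%, ME = 1.645 × 0.01981 = 0.03259.
p̂₁ − p̂₂ = 0.2200; interval 0.2200 ± 0.03259 gives (0.187, 0.253).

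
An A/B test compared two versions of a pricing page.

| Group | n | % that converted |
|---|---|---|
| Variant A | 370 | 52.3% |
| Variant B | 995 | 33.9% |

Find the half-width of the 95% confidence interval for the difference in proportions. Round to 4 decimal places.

0.0588

The two standard errors are √(0.5230×0.4770/370) = 0.02597 and √(0.3390×0.6610/995) = 0.01501.
Because the samples are independent, SE_diff = √(0.02597² + 0.01501²) = 0.03000.
Using z* = 1.960 for 95%, ME = 1.960 × 0.03000 = 0.05880.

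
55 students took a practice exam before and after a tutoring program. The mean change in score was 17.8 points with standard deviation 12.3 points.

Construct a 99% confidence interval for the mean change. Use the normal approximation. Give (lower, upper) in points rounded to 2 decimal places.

Paired design: SE = s_d/√n = 12.3/√55 = 1.6585.
z* = 2.576; margin of error = 2.576 × 1.6585 = 4.2723.
17.8 ± 4.2723 → (13.53, 22.07).

(13.53, 22.07)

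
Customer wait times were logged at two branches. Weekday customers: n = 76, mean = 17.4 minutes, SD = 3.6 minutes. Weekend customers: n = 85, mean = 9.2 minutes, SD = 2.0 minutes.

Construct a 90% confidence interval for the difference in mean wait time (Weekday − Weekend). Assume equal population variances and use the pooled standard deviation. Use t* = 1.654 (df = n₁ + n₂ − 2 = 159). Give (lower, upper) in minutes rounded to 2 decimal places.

Pooled variance s_p² = [75·3.6² + 84·2.0²] / (76+85−2) = 8.2264, so s_p = 2.8682.
SE_diff = s_p·√(1/n₁ + 1/n₂) = 2.8682·√(1/76 + 1/85) = 0.4528.
t* = 1.654; margin = 1.654 × 0.4528 = 0.7489.
Difference = 17.4 − 9.2 = 8.2000.
8.2000 ± 0.7489 → (7.45, 8.95).

(7.45, 8.95)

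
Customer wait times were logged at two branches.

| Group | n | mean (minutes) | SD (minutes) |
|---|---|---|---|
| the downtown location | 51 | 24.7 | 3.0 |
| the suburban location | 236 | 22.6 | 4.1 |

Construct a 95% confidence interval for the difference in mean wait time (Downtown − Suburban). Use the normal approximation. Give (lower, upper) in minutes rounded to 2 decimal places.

Standard errors of each mean: 3.0/√51 = 0.4201 and 4.1/√236 = 0.2669.
SE(x̄₁ − x̄₂) = √(0.4201² + 0.2669²) = 0.4977 for independent samples with unequal variances.
With z* = 1.960, the margin is 1.960 × 0.4977 = 0.9755.
x̄₁ − x̄₂ = 24.7 − 22.6 = 2.1000; the interval is 2.1000 ± 0.9755 = (1.12, 3.08).

(1.12, 3.08)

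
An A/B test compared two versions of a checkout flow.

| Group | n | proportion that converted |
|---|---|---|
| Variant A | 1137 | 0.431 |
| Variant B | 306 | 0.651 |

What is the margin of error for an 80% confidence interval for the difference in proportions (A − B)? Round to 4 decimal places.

The two standard errors are √(0.4310×0.5690/1137) = 0.01469 and √(0.6510×0.3490/306) = 0.02725.
Because the samples are independent, SE_diff = √(0.01469² + 0.02725²) = 0.03096.
Using z* = 1.282 for 80%, ME = 1.282 × 0.03096 = 0.03969.

0.0397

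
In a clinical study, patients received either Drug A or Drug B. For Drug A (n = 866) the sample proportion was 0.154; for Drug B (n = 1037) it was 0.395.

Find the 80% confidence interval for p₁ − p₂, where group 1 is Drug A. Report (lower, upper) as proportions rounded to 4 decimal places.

(-0.2660, -0.2160)

Each SE is √(p̂(1−p̂)/n): √(0.1540·0.8460/866) = 0.01227 and √(0.3950·0.6050/1037) = 0.01518.
SE(p̂₁ − p̂₂) = √(SE₁² + SE₂²) = √(0.0001505529 + 0.0002304324) = 0.01952, since the two samples are independent.
At 80% confidence z* = 1.282; margin = 1.282 × 0.01952 = 0.02502.
The difference is 0.1540 − 0.3950 = -0.2410, so the interval is -0.2410 ± 0.02502 = (-0.2660, -0.2160).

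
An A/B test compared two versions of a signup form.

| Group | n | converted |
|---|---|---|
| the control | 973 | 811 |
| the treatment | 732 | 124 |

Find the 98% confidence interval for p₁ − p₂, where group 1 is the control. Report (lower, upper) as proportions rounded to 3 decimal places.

Sample proportions: 811/973 = 0.8335, 124/732 = 0.1694.
Each SE is √(p̂(1−p̂)/n): √(0.8335·0.1665/973) = 0.01194 and √(0.1694·0.8306/732) = 0.01386.
SE(p̂₁ − p̂₂) = √(SE₁² + SE₂²) = √(0.0001425636 + 0.0001920996) = 0.01829, since the two samples are independent.
At 98% confidence z* = 2.326; margin = 2.326 × 0.01829 = 0.04254.
The difference is 0.8335 − 0.1694 = 0.6641, so the interval is 0.6641 ± 0.04254 = (0.622, 0.707).

(0.622, 0.707)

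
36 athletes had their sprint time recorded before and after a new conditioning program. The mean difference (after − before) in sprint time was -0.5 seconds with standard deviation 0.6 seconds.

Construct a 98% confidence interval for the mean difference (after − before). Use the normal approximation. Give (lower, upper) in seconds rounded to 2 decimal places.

(-0.73, -0.27)

Paired design: SE = s_d/√n = 0.6/√36 = 0.1000.
z* = 2.326; margin of error = 2.326 × 0.1000 = 0.2326.
-0.5 ± 0.2326 → (-0.73, -0.27).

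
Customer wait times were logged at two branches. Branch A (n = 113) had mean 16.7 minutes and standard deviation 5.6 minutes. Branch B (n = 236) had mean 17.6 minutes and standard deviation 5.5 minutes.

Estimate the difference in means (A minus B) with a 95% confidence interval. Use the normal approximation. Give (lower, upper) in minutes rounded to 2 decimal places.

Per-group SEs: s₁/√n₁ = 5.6/√113 = 0.5268, s₂/√n₂ = 5.5/√236 = 0.3580.
Unpooled SE of the difference: √(0.27751824 + 0.128164) = 0.6369.
Margin of error = z* · SE = 1.960 × 0.6369 = 1.2483.
x̄₁ − x̄₂ = 16.7 − 17.6 = -0.9000.
CI: -0.9000 ± 1.2483 = (-2.15, 0.35).

(-2.15, 0.35)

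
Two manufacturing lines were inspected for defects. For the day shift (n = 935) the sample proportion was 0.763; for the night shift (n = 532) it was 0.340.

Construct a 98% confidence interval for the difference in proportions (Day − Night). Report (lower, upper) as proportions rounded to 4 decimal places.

Each SE is √(p̂(1−p̂)/n): √(0.7630·0.2370/935) = 0.01391 and √(0.3400·0.6600/532) = 0.02054.
SE(p̂₁ − p̂₂) = √(SE₁² + SE₂²) = √(0.0001934881 + 0.0004218916) = 0.02481, since the two samples are independent.
At 98% confidence z* = 2.326; margin = 2.326 × 0.02481 = 0.05771.
The difference is 0.7630 − 0.3400 = 0.4230, so the interval is 0.4230 ± 0.05771 = (0.3653, 0.4807).

(0.3653, 0.4807)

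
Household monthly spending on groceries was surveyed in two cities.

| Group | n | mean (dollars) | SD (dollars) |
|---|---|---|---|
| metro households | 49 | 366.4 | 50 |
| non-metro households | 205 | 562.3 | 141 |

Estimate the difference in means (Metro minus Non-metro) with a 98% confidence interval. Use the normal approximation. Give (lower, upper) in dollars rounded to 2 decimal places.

Standard errors of each mean: 50/√49 = 7.1429 and 141/√205 = 9.8479.
SE(x̄₁ − x̄₂) = √(7.1429² + 9.8479²) = 12.1656 for independent samples with unequal variances.
With z* = 2.326, the margin is 2.326 × 12.1656 = 28.2972.
x̄₁ − x̄₂ = 366.4 − 562.3 = -195.9000; the interval is -195.9000 ± 28.2972 = (-224.20, -167.60).

(-224.20, -167.60)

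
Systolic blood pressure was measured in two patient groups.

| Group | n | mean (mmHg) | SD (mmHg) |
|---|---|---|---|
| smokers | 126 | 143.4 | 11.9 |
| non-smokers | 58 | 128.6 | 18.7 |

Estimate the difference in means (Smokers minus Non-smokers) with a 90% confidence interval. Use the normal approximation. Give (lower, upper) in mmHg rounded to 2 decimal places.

Per-group SEs: s₁/√n₁ = 11.9/√126 = 1.0601, s₂/√n₂ = 18.7/√58 = 2.4554.
Unpooled SE of the difference: √(1.12381201 + 6.02898916) = 2.6745.
Margin of error = z* · SE = 1.645 × 2.6745 = 4.3996.
x̄₁ − x̄₂ = 143.4 − 128.6 = 14.8000.
CI: 14.8000 ± 4.3996 = (10.40, 19.20).

(10.40, 19.20)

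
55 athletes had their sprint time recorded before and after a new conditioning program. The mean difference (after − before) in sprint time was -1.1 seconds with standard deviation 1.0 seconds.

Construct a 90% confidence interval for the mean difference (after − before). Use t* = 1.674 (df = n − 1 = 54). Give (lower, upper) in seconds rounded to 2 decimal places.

This is a matched-pairs design, so SE = s_d/√n = 1.0/√55 = 0.1348.
Margin = 1.674 × 0.1348 = 0.2257; the interval is -1.1 ± 0.2257 = (-1.33, -0.87).

(-1.33, -0.87)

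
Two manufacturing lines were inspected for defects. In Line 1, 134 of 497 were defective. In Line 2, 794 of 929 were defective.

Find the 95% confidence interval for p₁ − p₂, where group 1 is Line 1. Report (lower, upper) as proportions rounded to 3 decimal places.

(-0.630, -0.540)

First, p̂₁ = 134/497 = 0.2696; p̂₂ = 794/929 = 0.8547.
The two standard errors are √(0.2696×0.7304/497) = 0.01990 and √(0.8547×0.1453/929) = 0.01156.
Because the samples are independent, SE_diff = √(0.01990² + 0.01156²) = 0.02301.
Using z* = 1.960 for 95%, ME = 1.960 × 0.02301 = 0.04510.
p̂₁ − p̂₂ = -0.5851; interval -0.5851 ± 0.04510 gives (-0.630, -0.540).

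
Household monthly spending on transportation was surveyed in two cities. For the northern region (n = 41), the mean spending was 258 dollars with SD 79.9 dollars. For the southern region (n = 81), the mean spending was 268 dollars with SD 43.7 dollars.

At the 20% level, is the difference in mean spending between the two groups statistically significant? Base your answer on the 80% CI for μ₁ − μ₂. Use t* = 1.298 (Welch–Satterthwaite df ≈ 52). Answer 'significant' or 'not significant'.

not significant

Standard errors of each mean: 79.9/√41 = 12.4783 and 43.7/√81 = 4.8556.
SE(x̄₁ − x̄₂) = √(12.4783² + 4.8556²) = 13.3897 for independent samples with unequal variances.
With t* = 1.298, the margin is 1.298 × 13.3897 = 17.3798.
x̄₁ − x̄₂ = 258 − 268 = -10.0000; the interval is -10.0000 ± 17.3798 = (-27.3798, 7.3798).
The interval (-27.3798, 7.3798) contains 0, so the difference is not significant.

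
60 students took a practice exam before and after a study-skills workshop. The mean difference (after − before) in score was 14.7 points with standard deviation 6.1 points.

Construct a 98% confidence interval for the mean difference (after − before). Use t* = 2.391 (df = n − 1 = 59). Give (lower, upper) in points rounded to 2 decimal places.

Paired design: SE = s_d/√n = 6.1/√60 = 0.7875.
t* = 2.391; margin of error = 2.391 × 0.7875 = 1.8829.
14.7 ± 1.8829 → (12.82, 16.58).

(12.82, 16.58)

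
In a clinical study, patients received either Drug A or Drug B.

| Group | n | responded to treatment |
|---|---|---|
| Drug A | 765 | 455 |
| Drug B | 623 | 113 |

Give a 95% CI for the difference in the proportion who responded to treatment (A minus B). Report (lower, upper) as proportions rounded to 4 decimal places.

p̂₁ = 455/765 = 0.5948 and p̂₂ = 113/623 = 0.1814.
SE₁ = √(p̂₁(1−p̂₁)/n₁) = √(0.5948·0.4052/765) = 0.01775; SE₂ = √(0.1814·0.8186/623) = 0.01544.
Independent samples: SE of the difference = √(SE₁² + SE₂²) = √(0.0003150625 + 0.0002383936) = 0.02353.
z* for 95% confidence is 1.960, so the margin of error is 1.960 × 0.02353 = 0.04612.
Point estimate p̂₁ − p̂₂ = 0.5948 − 0.1814 = 0.4134.
0.4134 ± 0.04612 → (0.3673, 0.4595).

(0.3673, 0.4595)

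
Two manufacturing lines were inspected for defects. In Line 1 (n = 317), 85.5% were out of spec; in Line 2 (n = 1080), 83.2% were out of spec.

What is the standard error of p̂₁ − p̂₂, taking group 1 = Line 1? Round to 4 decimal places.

Each SE is √(p̂(1−p̂)/n): √(0.8550·0.1450/317) = 0.01978 and √(0.8320·0.1680/1080) = 0.01138.
SE(p̂₁ − p̂₂) = √(SE₁² + SE₂²) = √(0.0003912484 + 0.0001295044) = 0.02282, since the two samples are independent.

0.0228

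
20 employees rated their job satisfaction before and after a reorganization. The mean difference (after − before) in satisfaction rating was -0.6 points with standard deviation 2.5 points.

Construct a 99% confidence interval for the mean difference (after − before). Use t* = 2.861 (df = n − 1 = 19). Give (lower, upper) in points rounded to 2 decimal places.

(-2.20, 1.00)

Paired design: SE = s_d/√n = 2.5/√20 = 0.5590.
t* = 2.861; margin of error = 2.861 × 0.5590 = 1.5993.
-0.6 ± 1.5993 → (-2.20, 1.00).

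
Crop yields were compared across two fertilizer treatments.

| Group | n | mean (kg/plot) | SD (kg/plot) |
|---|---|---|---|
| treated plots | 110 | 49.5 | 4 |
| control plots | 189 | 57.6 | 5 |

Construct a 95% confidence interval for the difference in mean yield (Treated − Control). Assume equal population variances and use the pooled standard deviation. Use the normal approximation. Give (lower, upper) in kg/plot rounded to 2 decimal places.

(-9.19, -7.01)

Pooled variance s_p² = [109·4² + 188·5²] / (110+189−2) = 21.6970, so s_p = 4.6580.
SE_diff = s_p·√(1/n₁ + 1/n₂) = 4.6580·√(1/110 + 1/189) = 0.5586.
z* = 1.960; margin = 1.960 × 0.5586 = 1.0949.
Difference = 49.5 − 57.6 = -8.1000.
-8.1000 ± 1.0949 → (-9.19, -7.01).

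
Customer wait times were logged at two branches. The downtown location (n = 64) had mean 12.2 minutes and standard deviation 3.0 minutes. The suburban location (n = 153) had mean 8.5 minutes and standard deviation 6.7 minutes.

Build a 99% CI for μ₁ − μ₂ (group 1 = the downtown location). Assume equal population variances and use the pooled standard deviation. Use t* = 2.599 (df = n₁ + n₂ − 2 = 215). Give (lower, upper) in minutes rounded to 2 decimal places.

s_p = √[((n₁−1)s₁² + (n₂−1)s₂²)/(n₁+n₂−2)] = √[(63·3.0² + 152·6.7²)/215] = 5.8629.
SE = 5.8629·√(1/64 + 1/153) = 0.8728.
With t* = 2.599, margin = 2.599 × 0.8728 = 2.2684.
x̄₁ − x̄₂ = 12.2 − 8.5 = 3.7000; interval 3.7000 ± 2.2684 = (1.43, 5.97).

(1.43, 5.97)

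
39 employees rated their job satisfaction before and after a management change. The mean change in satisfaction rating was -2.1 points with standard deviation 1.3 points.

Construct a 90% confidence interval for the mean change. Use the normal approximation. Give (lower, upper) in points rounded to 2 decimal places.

(-2.44, -1.76)

This is a matched-pairs design, so SE = s_d/√n = 1.3/√39 = 0.2082.
Margin = 1.645 × 0.2082 = 0.3425; the interval is -2.1 ± 0.3425 = (-2.44, -1.76).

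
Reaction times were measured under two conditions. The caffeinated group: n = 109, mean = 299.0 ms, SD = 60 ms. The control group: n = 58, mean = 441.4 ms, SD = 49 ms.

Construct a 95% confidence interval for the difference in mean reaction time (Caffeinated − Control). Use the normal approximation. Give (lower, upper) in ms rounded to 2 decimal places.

SE₁ = s₁/√n₁ = 60/√109 = 5.7470; SE₂ = 49/√58 = 6.4340.
Independent samples, unequal variances: SE_diff = √(SE₁² + SE₂²) = √(33.028009 + 41.396356) = 8.6270.
z* = 1.960, so margin of error = 1.960 × 8.6270 = 16.9089.
Difference in means = 299.0 − 441.4 = -142.4000.
-142.4000 ± 16.9089 → (-159.31, -125.49).

(-159.31, -125.49)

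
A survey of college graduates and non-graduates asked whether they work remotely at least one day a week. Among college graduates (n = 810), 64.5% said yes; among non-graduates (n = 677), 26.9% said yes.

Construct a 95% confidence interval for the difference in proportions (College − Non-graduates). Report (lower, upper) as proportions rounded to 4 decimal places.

The two standard errors are √(0.6450×0.3550/810) = 0.01681 and √(0.2690×0.7310/677) = 0.01704.
Because the samples are independent, SE_diff = √(0.01681² + 0.01704²) = 0.02394.
Using z* = 1.960 for 95%, ME = 1.960 × 0.02394 = 0.04692.
p̂₁ − p̂₂ = 0.3760; interval 0.3760 ± 0.04692 gives (0.3291, 0.4229).

(0.3291, 0.4229)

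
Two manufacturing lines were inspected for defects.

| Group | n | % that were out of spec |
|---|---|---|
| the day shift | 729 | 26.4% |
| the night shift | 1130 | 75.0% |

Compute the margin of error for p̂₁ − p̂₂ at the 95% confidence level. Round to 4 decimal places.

0.0408

SE₁ = √(p̂₁(1−p̂₁)/n₁) = √(0.2640·0.7360/729) = 0.01633; SE₂ = √(0.7500·0.2500/1130) = 0.01288.
Independent samples: SE of the difference = √(SE₁² + SE₂²) = √(0.0002666689 + 0.0001658944) = 0.02080.
z* for 95% confidence is 1.960, so the margin of error is 1.960 × 0.02080 = 0.04077.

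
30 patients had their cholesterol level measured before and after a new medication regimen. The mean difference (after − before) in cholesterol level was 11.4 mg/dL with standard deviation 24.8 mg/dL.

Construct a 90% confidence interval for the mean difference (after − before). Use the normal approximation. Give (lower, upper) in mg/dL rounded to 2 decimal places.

Paired design: SE = s_d/√n = 24.8/√30 = 4.5278.
z* = 1.645; margin of error = 1.645 × 4.5278 = 7.4482.
11.4 ± 7.4482 → (3.95, 18.85).

(3.95, 18.85)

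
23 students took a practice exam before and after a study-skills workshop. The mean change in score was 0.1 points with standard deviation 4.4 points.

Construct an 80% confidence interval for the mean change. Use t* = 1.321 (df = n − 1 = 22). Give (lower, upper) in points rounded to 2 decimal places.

Paired design: SE = s_d/√n = 4.4/√23 = 0.9175.
t* = 1.321; margin of error = 1.321 × 0.9175 = 1.2120.
0.1 ± 1.2120 → (-1.11, 1.31).

(-1.11, 1.31)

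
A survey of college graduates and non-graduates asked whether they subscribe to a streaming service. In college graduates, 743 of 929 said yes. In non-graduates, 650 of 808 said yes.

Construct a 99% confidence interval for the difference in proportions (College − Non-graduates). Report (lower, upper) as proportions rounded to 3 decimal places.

Sample proportions: 743/929 = 0.7998, 650/808 = 0.8045.
Each SE is √(p̂(1−p̂)/n): √(0.7998·0.2002/929) = 0.01313 and √(0.8045·0.1955/808) = 0.01395.
SE(p̂₁ − p̂₂) = √(SE₁² + SE₂²) = √(0.0001723969 + 0.0001946025) = 0.01916, since the two samples are independent.
At 99% confidence z* = 2.576; margin = 2.576 × 0.01916 = 0.04936.
The difference is 0.7998 − 0.8045 = -0.0047, so the interval is -0.0047 ± 0.04936 = (-0.054, 0.045).

(-0.054, 0.045)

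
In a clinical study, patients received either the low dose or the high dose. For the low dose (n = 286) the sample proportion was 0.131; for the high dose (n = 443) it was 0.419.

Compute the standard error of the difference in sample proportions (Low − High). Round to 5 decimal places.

0.03078

The two standard errors are √(0.1310×0.8690/286) = 0.01995 and √(0.4190×0.5810/443) = 0.02344.
Because the samples are independent, SE_diff = √(0.01995² + 0.02344²) = 0.03078.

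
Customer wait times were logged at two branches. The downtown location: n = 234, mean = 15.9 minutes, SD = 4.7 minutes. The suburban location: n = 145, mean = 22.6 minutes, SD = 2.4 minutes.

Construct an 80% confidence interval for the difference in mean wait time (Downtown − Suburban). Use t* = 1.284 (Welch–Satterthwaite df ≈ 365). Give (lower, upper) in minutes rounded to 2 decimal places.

(-7.17, -6.23)

Per-group SEs: s₁/√n₁ = 4.7/√234 = 0.3072, s₂/√n₂ = 2.4/√145 = 0.1993.
Unpooled SE of the difference: √(0.09437184 + 0.03972049) = 0.3662.
Margin of error = t* · SE = 1.284 × 0.3662 = 0.4702.
x̄₁ − x̄₂ = 15.9 − 22.6 = -6.7000.
CI: -6.7000 ± 0.4702 = (-7.17, -6.23).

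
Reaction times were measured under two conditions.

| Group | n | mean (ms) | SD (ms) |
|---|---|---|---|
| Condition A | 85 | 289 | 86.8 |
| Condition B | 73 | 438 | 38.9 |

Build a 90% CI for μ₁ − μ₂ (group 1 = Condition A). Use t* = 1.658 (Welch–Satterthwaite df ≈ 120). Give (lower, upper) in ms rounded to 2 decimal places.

Per-group SEs: s₁/√n₁ = 86.8/√85 = 9.4148, s₂/√n₂ = 38.9/√73 = 4.5529.
Unpooled SE of the difference: √(88.63845904 + 20.72889841) = 10.4579.
Margin of error = t* · SE = 1.658 × 10.4579 = 17.3392.
x̄₁ − x̄₂ = 289 − 438 = -149.0000.
CI: -149.0000 ± 17.3392 = (-166.34, -131.66).

(-166.34, -131.66)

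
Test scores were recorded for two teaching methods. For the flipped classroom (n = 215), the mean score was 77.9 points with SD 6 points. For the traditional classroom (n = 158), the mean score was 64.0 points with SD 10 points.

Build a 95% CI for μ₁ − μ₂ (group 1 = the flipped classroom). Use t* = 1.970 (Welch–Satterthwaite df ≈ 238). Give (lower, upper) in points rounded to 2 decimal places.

(12.14, 15.66)

Standard errors of each mean: 6/√215 = 0.4092 and 10/√158 = 0.7956.
SE(x̄₁ − x̄₂) = √(0.4092² + 0.7956²) = 0.8947 for independent samples with unequal variances.
With t* = 1.970, the margin is 1.970 × 0.8947 = 1.7626.
x̄₁ − x̄₂ = 77.9 − 64.0 = 13.9000; the interval is 13.9000 ± 1.7626 = (12.14, 15.66).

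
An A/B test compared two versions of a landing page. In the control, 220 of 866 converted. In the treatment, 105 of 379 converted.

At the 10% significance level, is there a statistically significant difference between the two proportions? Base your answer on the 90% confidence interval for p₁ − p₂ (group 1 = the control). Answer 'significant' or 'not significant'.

Sample proportions: 220/866 = 0.2540, 105/379 = 0.2770.
Each SE is √(p̂(1−p̂)/n): √(0.2540·0.7460/866) = 0.01479 and √(0.2770·0.7230/379) = 0.02299.
SE(p̂₁ − p̂₂) = √(SE₁² + SE₂²) = √(0.0002187441 + 0.0005285401) = 0.02734, since the two samples are independent.
At 90% confidence z* = 1.645; margin = 1.645 × 0.02734 = 0.04497.
The difference is 0.2540 − 0.2770 = -0.0230, so the interval is -0.0230 ± 0.04497 = (-0.06797, 0.02197).
The interval (-0.06797, 0.02197) contains 0, so the difference is not significant.

not significant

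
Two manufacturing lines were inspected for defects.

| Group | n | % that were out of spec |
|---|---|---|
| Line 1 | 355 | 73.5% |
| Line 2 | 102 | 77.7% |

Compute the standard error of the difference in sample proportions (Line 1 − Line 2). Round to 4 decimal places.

SE₁ = √(p̂₁(1−p̂₁)/n₁) = √(0.7350·0.2650/355) = 0.02342; SE₂ = √(0.7770·0.2230/102) = 0.04122.
Independent samples: SE of the difference = √(SE₁² + SE₂²) = √(0.0005484964 + 0.0016990884) = 0.04741.

0.0474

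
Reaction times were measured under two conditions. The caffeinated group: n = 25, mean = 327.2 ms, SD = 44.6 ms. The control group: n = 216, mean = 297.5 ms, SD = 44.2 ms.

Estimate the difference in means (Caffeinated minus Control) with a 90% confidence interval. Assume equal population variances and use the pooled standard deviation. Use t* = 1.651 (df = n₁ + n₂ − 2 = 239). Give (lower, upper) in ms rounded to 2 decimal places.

Pooled variance s_p² = [24·44.6² + 215·44.2²] / (25+216−2) = 1957.2069, so s_p = 44.2403.
SE_diff = s_p·√(1/n₁ + 1/n₂) = 44.2403·√(1/25 + 1/216) = 9.3461.
t* = 1.651; margin = 1.651 × 9.3461 = 15.4304.
Difference = 327.2 − 297.5 = 29.7000.
29.7000 ± 15.4304 → (14.27, 45.13).

(14.27, 45.13)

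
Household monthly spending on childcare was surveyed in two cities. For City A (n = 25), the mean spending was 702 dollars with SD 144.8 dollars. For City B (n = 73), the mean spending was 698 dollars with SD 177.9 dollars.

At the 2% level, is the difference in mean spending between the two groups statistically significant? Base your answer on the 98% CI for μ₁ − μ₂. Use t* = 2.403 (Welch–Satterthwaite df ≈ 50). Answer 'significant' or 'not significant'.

Standard errors of each mean: 144.8/√25 = 28.9600 and 177.9/√73 = 20.8216.
SE(x̄₁ − x̄₂) = √(28.9600² + 20.8216²) = 35.6682 for independent samples with unequal variances.
With t* = 2.403, the margin is 2.403 × 35.6682 = 85.7107.
x̄₁ − x̄₂ = 702 − 698 = 4.0000; the interval is 4.0000 ± 85.7107 = (-81.7107, 89.7107).
The interval (-81.7107, 89.7107) contains 0, so the difference is not significant.

not significant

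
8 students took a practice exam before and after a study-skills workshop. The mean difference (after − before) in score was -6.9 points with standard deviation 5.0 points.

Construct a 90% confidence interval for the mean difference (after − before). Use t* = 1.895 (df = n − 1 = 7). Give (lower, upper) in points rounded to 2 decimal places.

(-10.25, -3.55)

Paired design: SE = s_d/√n = 5.0/√8 = 1.7678.
t* = 1.895; margin of error = 1.895 × 1.7678 = 3.3500.
-6.9 ± 3.3500 → (-10.25, -3.55).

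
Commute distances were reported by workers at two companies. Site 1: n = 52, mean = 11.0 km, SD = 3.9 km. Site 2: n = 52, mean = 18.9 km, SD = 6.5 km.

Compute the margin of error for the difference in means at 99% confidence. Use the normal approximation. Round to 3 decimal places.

2.708

Per-group SEs: s₁/√n₁ = 3.9/√52 = 0.5408, s₂/√n₂ = 6.5/√52 = 0.9014.
Unpooled SE of the difference: √(0.29246464 + 0.81252196) = 1.0512.
Margin of error = z* · SE = 2.576 × 1.0512 = 2.7079.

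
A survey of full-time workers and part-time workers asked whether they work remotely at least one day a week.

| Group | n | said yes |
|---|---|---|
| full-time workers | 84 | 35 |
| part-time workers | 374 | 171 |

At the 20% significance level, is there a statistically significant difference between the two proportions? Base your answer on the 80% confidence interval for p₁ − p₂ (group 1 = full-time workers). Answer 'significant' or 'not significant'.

not significant

Sample proportions: 35/84 = 0.4167, 171/374 = 0.4572.
Each SE is √(p̂(1−p̂)/n): √(0.4167·0.5833/84) = 0.05379 and √(0.4572·0.5428/374) = 0.02576.
SE(p̂₁ − p̂₂) = √(SE₁² + SE₂²) = √(0.0028933641 + 0.0006635776) = 0.05964, since the two samples are independent.
At 80% confidence z* = 1.282; margin = 1.282 × 0.05964 = 0.07646.
The difference is 0.4167 − 0.4572 = -0.0405, so the interval is -0.0405 ± 0.07646 = (-0.11696, 0.03596).
The interval (-0.11696, 0.03596) contains 0, so the difference is not significant.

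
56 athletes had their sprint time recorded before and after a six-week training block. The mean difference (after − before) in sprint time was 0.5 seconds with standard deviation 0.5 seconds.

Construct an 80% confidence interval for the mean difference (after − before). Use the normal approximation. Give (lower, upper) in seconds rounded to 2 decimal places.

Paired design: SE = s_d/√n = 0.5/√56 = 0.0668.
z* = 1.282; margin of error = 1.282 × 0.0668 = 0.0856.
0.5 ± 0.0856 → (0.41, 0.59).

(0.41, 0.59)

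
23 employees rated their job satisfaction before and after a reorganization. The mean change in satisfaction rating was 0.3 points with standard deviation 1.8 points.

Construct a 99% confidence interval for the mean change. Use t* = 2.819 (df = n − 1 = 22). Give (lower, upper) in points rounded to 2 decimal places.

Paired design: SE = s_d/√n = 1.8/√23 = 0.3753.
t* = 2.819; margin of error = 2.819 × 0.3753 = 1.0580.
0.3 ± 1.0580 → (-0.76, 1.36).

(-0.76, 1.36)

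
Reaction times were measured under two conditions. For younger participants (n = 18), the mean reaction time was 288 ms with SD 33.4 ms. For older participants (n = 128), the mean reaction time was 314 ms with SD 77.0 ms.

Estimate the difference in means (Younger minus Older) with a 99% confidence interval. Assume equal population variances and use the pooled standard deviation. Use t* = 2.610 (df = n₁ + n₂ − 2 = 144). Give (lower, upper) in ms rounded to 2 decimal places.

s_p = √[((n₁−1)s₁² + (n₂−1)s₂²)/(n₁+n₂−2)] = √[(17·33.4² + 127·77.0²)/144] = 73.2171.
SE = 73.2171·√(1/18 + 1/128) = 18.4309.
With t* = 2.610, margin = 2.610 × 18.4309 = 48.1046.
x̄₁ − x̄₂ = 288 − 314 = -26.0000; interval -26.0000 ± 48.1046 = (-74.10, 22.10).

(-74.10, 22.10)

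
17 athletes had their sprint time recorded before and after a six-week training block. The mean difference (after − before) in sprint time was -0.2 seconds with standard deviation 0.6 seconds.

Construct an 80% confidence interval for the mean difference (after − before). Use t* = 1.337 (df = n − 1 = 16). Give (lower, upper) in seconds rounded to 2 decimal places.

This is a matched-pairs design, so SE = s_d/√n = 0.6/√17 = 0.1455.
Margin = 1.337 × 0.1455 = 0.1945; the interval is -0.2 ± 0.1945 = (-0.39, -0.01).

(-0.39, -0.01)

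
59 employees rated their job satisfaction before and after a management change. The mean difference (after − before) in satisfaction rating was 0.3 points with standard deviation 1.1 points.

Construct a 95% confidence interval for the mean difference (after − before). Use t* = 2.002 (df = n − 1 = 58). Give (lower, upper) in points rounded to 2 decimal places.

(0.01, 0.59)

This is a matched-pairs design, so SE = s_d/√n = 1.1/√59 = 0.1432.
Margin = 2.002 × 0.1432 = 0.2867; the interval is 0.3 ± 0.2867 = (0.01, 0.59).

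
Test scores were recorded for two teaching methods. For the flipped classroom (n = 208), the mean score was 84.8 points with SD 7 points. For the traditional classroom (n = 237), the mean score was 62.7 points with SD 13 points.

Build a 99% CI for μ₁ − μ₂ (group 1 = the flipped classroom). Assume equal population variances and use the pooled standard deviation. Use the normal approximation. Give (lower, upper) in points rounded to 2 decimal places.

s_p = √[((n₁−1)s₁² + (n₂−1)s₂²)/(n₁+n₂−2)] = √[(207·7² + 236·13²)/443] = 10.6267.
SE = 10.6267·√(1/208 + 1/237) = 1.0097.
With z* = 2.576, margin = 2.576 × 1.0097 = 2.6010.
x̄₁ − x̄₂ = 84.8 − 62.7 = 22.1000; interval 22.1000 ± 2.6010 = (19.50, 24.70).

(19.50, 24.70)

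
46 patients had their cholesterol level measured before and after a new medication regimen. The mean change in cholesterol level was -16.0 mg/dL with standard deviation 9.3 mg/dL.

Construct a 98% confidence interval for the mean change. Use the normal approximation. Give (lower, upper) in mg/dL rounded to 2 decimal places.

Paired design: SE = s_d/√n = 9.3/√46 = 1.3712.
z* = 2.326; margin of error = 2.326 × 1.3712 = 3.1894.
-16.0 ± 3.1894 → (-19.19, -12.81).

(-19.19, -12.81)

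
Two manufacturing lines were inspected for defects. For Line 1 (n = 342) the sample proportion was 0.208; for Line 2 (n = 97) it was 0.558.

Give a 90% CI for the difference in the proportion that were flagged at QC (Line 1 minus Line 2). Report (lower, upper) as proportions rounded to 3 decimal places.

(-0.440, -0.260)

The two standard errors are √(0.2080×0.7920/342) = 0.02195 and √(0.5580×0.4420/97) = 0.05042.
Because the samples are independent, SE_diff = √(0.02195² + 0.05042²) = 0.05499.
Using z* = 1.645 for 90%, ME = 1.645 × 0.05499 = 0.09046.
p̂₁ − p̂₂ = -0.3500; interval -0.3500 ± 0.09046 gives (-0.440, -0.260).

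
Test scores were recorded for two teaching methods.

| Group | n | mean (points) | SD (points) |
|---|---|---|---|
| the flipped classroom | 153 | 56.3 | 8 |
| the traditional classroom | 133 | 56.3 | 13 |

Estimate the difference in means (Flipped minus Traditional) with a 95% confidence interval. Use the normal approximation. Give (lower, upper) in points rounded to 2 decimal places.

(-2.55, 2.55)

Per-group SEs: s₁/√n₁ = 8/√153 = 0.6468, s₂/√n₂ = 13/√133 = 1.1272.
Unpooled SE of the difference: √(0.41835024 + 1.27057984) = 1.2996.
Margin of error = z* · SE = 1.960 × 1.2996 = 2.5472.
x̄₁ − x̄₂ = 56.3 − 56.3 = 0.0000.
CI: 0.0000 ± 2.5472 = (-2.55, 2.55).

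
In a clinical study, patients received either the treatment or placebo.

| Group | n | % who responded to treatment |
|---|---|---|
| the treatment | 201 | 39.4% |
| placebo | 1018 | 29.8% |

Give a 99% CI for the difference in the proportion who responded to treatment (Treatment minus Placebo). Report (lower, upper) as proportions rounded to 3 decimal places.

Each SE is √(p̂(1−p̂)/n): √(0.3940·0.6060/201) = 0.03447 and √(0.2980·0.7020/1018) = 0.01434.
SE(p̂₁ − p̂₂) = √(SE₁² + SE₂²) = √(0.0011881809 + 0.0002056356) = 0.03733, since the two samples are independent.
At 99% confidence z* = 2.576; margin = 2.576 × 0.03733 = 0.09616.
The difference is 0.3940 − 0.2980 = 0.0960, so the interval is 0.0960 ± 0.09616 = (0.000, 0.192).

(0.000, 0.192)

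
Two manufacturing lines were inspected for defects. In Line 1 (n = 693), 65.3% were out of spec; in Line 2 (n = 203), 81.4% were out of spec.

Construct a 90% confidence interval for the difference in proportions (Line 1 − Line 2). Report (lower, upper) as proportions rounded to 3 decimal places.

SE₁ = √(p̂₁(1−p̂₁)/n₁) = √(0.6530·0.3470/693) = 0.01808; SE₂ = √(0.8140·0.1860/203) = 0.02731.
Independent samples: SE of the difference = √(SE₁² + SE₂²) = √(0.0003268864 + 0.0007458361) = 0.03275.
z* for 90% confidence is 1.645, so the margin of error is 1.645 × 0.03275 = 0.05387.
Point estimate p̂₁ − p̂₂ = 0.6530 − 0.8140 = -0.1610.
-0.1610 ± 0.05387 → (-0.215, -0.107).

(-0.215, -0.107)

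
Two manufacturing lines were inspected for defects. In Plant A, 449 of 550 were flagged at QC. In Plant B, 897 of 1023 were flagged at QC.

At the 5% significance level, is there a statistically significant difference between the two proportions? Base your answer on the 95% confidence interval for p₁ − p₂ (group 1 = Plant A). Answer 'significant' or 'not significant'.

First, p̂₁ = 449/550 = 0.8164; p̂₂ = 897/1023 = 0.8768.
The two standard errors are √(0.8164×0.1836/550) = 0.01651 and √(0.8768×0.1232/1023) = 0.01028.
Because the samples are independent, SE_diff = √(0.01651² + 0.01028²) = 0.01945.
Using z* = 1.960 for 95%, ME = 1.960 × 0.01945 = 0.03812.
p̂₁ − p̂₂ = -0.0604; interval -0.0604 ± 0.03812 gives (-0.09852, -0.02228).
The interval (-0.09852, -0.02228) does not contain 0, so the difference is significant.

significant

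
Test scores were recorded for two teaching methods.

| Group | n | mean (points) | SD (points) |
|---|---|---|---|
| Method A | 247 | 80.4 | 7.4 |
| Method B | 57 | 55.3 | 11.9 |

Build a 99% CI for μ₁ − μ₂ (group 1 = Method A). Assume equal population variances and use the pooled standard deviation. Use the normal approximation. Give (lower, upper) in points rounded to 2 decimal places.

s_p = √[((n₁−1)s₁² + (n₂−1)s₂²)/(n₁+n₂−2)] = √[(246·7.4² + 56·11.9²)/302] = 8.4181.
SE = 8.4181·√(1/247 + 1/57) = 1.2370.
With z* = 2.576, margin = 2.576 × 1.2370 = 3.1865.
x̄₁ − x̄₂ = 80.4 − 55.3 = 25.1000; interval 25.1000 ± 3.1865 = (21.91, 28.29).

(21.91, 28.29)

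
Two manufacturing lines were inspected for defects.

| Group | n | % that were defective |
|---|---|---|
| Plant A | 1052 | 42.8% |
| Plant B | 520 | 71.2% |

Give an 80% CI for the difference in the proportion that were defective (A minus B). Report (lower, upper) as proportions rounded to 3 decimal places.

SE₁ = √(p̂₁(1−p̂₁)/n₁) = √(0.4280·0.5720/1052) = 0.01525; SE₂ = √(0.7120·0.2880/520) = 0.01986.
Independent samples: SE of the difference = √(SE₁² + SE₂²) = √(0.0002325625 + 0.0003944196) = 0.02504.
z* for 80% confidence is 1.282, so the margin of error is 1.282 × 0.02504 = 0.03210.
Point estimate p̂₁ − p̂₂ = 0.4280 − 0.7120 = -0.2840.
-0.2840 ± 0.03210 → (-0.316, -0.252).

(-0.316, -0.252)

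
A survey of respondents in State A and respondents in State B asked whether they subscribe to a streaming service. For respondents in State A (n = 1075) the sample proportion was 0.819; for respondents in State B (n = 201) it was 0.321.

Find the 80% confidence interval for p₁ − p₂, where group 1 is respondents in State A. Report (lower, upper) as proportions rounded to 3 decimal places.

SE₁ = √(p̂₁(1−p̂₁)/n₁) = √(0.8190·0.1810/1075) = 0.01174; SE₂ = √(0.3210·0.6790/201) = 0.03293.
Independent samples: SE of the difference = √(SE₁² + SE₂²) = √(0.0001378276 + 0.0010843849) = 0.03496.
z* for 80% confidence is 1.282, so the margin of error is 1.282 × 0.03496 = 0.04482.
Point estimate p̂₁ − p̂₂ = 0.8190 − 0.3210 = 0.4980.
0.4980 ± 0.04482 → (0.453, 0.543).

(0.453, 0.543)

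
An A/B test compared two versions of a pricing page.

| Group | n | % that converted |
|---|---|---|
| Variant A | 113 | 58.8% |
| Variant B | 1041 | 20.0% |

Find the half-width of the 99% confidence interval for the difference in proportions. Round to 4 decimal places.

The two standard errors are √(0.5880×0.4120/113) = 0.04630 and √(0.2000×0.8000/1041) = 0.01240.
Because the samples are independent, SE_diff = √(0.04630² + 0.01240²) = 0.04793.
Using z* = 2.576 for 99%, ME = 2.576 × 0.04793 = 0.12347.

0.1235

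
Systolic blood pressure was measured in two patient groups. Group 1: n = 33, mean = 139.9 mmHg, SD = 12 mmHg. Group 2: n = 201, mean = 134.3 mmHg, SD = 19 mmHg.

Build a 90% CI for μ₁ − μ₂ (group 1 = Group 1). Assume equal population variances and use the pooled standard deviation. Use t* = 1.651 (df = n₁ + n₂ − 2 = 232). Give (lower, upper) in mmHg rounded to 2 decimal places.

(-0.04, 11.24)

Pooled variance s_p² = [32·12² + 200·19²] / (33+201−2) = 331.0690, so s_p = 18.1953.
SE_diff = s_p·√(1/n₁ + 1/n₂) = 18.1953·√(1/33 + 1/201) = 3.4175.
t* = 1.651; margin = 1.651 × 3.4175 = 5.6423.
Difference = 139.9 − 134.3 = 5.6000.
5.6000 ± 5.6423 → (-0.04, 11.24).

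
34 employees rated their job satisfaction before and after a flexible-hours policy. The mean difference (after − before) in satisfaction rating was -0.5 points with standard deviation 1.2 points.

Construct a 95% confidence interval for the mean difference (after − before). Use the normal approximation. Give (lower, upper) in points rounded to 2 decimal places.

(-0.90, -0.10)

This is a matched-pairs design, so SE = s_d/√n = 1.2/√34 = 0.2058.
Margin = 1.960 × 0.2058 = 0.4034; the interval is -0.5 ± 0.4034 = (-0.90, -0.10).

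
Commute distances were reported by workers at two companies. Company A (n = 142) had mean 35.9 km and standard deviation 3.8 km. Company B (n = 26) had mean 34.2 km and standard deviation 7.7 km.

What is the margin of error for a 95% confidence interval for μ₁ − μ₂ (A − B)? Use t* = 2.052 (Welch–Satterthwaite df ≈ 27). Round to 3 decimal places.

SE₁ = s₁/√n₁ = 3.8/√142 = 0.3189; SE₂ = 7.7/√26 = 1.5101.
Independent samples, unequal variances: SE_diff = √(SE₁² + SE₂²) = √(0.10169721 + 2.28040201) = 1.5434.
t* = 2.052, so margin of error = 2.052 × 1.5434 = 3.1671.

3.167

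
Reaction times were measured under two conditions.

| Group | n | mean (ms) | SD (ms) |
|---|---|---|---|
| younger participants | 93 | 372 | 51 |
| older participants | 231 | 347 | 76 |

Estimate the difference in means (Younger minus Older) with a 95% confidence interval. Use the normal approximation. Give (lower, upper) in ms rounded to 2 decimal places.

Standard errors of each mean: 51/√93 = 5.2885 and 76/√231 = 5.0004.
SE(x̄₁ − x̄₂) = √(5.2885² + 5.0004²) = 7.2782 for independent samples with unequal variances.
With z* = 1.960, the margin is 1.960 × 7.2782 = 14.2653.
x̄₁ − x̄₂ = 372 − 347 = 25.0000; the interval is 25.0000 ± 14.2653 = (10.73, 39.27).

(10.73, 39.27)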